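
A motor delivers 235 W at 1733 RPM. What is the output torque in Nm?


omega = 1733 * 2*pi/60 = 181.4793 rad/s
tau = P / omega = 235 / 181.4793
= 1.2949 Nm


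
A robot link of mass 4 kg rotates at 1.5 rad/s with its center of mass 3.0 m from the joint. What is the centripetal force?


F = m * omega^2 * r
= 4 * 1.5^2 * 3.0
= 4 * 2.25 * 3.0
= 27.0 N


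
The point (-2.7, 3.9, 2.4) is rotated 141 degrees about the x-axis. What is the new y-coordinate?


Rotation about x-axis: y' = y*cos(theta) - z*sin(theta)
= 3.9 * -0.7771 - 2.4 * 0.6293
= -4.5412


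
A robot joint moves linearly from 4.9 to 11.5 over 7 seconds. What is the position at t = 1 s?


s = t/T = 1/7 = 0.1429
p(t) = p0 + (pf-p0)*s
= 4.9 + (11.5 - 4.9) * 0.1429
= 5.8429


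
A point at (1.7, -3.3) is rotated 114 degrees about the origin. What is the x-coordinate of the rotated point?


x' = x*cos(theta) - y*sin(theta)
cos(114 deg) = -0.4067, sin(114 deg) = 0.9135
x' = 1.7 * -0.4067 - -3.3 * 0.9135
= -0.6915 - -3.0147
= 2.3232


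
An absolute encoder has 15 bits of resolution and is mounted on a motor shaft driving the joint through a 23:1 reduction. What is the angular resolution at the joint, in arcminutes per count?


counts = 2^15 = 32768
effective counts at joint = 32768 * 23 = 753664
resolution = 360*60 / 753664
= 0.0287 arcmin/count


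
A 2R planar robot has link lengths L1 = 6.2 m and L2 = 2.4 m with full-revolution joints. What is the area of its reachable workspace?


r_max = L1 + L2 = 8.6 m
r_min = |L1 - L2| = 3.8 m
Area = pi*(r_max^2 - r_min^2)
= pi*(73.96 - 14.44)
= pi * 59.52
= 186.9876 m^2


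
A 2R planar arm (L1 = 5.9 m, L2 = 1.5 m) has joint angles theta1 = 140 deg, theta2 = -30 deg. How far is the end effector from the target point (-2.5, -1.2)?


End effector via forward kinematics:
x = L1*cos(t1) + L2*cos(t1+t2) = -5.0327
y = L1*sin(t1) + L2*sin(t1+t2) = 5.202
Distance to target:
d = sqrt((-2.5 - -5.0327)^2 + (-1.2 - 5.202)^2)
= sqrt(6.4145 + 40.9854)
= 6.8848 m


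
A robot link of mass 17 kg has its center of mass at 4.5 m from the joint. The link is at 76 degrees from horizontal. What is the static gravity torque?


tau = m*g*L*cos(angle)
= 17 * 9.81 * 4.5 * cos(76 deg)
= 17 * 9.81 * 4.5 * 0.2419
= 181.5539 Nm


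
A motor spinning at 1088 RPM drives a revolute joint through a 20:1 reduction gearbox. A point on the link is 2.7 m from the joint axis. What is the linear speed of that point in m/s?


omega_motor = 1088 * 2*pi/60 = 113.9351 rad/s
omega_joint = omega_motor / 20 = 5.6968 rad/s
v = omega_joint * r = 5.6968 * 2.7
= 15.3812 m/s


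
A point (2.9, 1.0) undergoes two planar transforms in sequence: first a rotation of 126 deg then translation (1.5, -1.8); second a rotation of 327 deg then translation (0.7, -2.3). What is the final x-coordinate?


After transform 1:
x1 = cos(126)*2.9 - sin(126)*1.0 + 1.5 = -1.0136
y1 = sin(126)*2.9 + cos(126)*1.0 + -1.8 = -0.0416
After transform 2:
x2 = cos(327)*-1.0136 - sin(327)*-0.0416 + 0.7
= -0.1727


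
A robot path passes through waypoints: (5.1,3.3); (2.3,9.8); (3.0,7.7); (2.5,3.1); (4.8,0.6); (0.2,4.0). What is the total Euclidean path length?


Segment lengths:
  seg1 = sqrt((-2.8)^2 + (6.5)^2) = 7.0774
  seg2 = sqrt((0.7)^2 + (-2.1)^2) = 2.2136
  seg3 = sqrt((-0.5)^2 + (-4.6)^2) = 4.6271
  seg4 = sqrt((2.3)^2 + (-2.5)^2) = 3.3971
  seg5 = sqrt((-4.6)^2 + (3.4)^2) = 5.7201
Total = 23.0353


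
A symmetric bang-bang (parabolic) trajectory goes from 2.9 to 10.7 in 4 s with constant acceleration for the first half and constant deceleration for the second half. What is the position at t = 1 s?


Symmetric rest-to-rest: each phase covers (pf-p0)/2 in time T/2. 0.5*a*(T/2)^2 = (pf-p0)/2 => a = 4*(pf-p0)/T^2
a = 4*(10.7-2.9)/4^2 = 1.95
t = 1 is in the acceleration phase (t <= T/2).
p = p0 + 0.5*a*t^2 = 2.9 + 0.5*1.95*1^2
= 3.875


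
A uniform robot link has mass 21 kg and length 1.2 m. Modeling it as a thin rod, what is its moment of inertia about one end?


I = (1/3) * m * L^2
= (1/3) * 21 * 1.2^2
= 0.333333 * 21 * 1.44
= 10.08 kg*m^2


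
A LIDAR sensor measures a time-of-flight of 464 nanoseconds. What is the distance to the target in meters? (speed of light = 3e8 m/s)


tof = 464 ns = 4.64e-07 s
dist = c * tof / 2
= 3e8 * 4.64e-07 / 2
= 69.6 m


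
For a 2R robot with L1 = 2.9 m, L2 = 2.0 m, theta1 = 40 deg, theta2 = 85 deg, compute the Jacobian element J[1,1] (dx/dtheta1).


J[1,1] = -L1*sin(t1) - L2*sin(t1+t2)
= -2.9*sin(40) - 2.0*sin(125)
= -3.5024


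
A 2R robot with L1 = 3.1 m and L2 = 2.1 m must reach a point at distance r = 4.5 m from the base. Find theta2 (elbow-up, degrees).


cos(theta2) = (r^2 - L1^2 - L2^2) / (2*L1*L2)
cos(theta2) = (20.25 - 9.61 - 4.41) / 13.02
cos(theta2) = 0.478495
theta2 = 61.4129 degrees


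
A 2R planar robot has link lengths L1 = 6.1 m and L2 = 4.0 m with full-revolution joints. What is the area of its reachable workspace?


r_max = L1 + L2 = 10.1 m
r_min = |L1 - L2| = 2.1 m
Area = pi*(r_max^2 - r_min^2)
= pi*(102.01 - 4.41)
= pi * 97.6
= 306.6194 m^2


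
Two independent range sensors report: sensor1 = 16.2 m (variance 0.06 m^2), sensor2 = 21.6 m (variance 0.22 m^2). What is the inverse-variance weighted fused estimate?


w1 = (1/var1) / (1/var1 + 1/var2)
   = 16.6667 / (16.6667 + 4.5455) = 0.7857
w2 = 1 - w1 = 0.2143
fused = w1*s1 + w2*s2 = 12.7286 + 4.6286
= 17.3571 m


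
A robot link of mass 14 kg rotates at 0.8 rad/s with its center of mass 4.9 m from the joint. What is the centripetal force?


F = m * omega^2 * r
= 14 * 0.8^2 * 4.9
= 14 * 0.64 * 4.9
= 43.904 N


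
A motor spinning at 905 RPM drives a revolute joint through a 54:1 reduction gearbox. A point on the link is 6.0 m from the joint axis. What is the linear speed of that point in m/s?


omega_motor = 905 * 2*pi/60 = 94.7714 rad/s
omega_joint = omega_motor / 54 = 1.755 rad/s
v = omega_joint * r = 1.755 * 6.0
= 10.5302 m/s


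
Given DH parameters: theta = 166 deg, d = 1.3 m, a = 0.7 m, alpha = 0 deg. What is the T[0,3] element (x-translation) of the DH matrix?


T[0,3] = a * cos(theta)
= 0.7 * cos(166 deg)
= 0.7 * -0.9703
= -0.6792


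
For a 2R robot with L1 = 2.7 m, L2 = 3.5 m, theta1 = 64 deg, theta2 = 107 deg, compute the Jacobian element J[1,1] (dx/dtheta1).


J[1,1] = -L1*sin(t1) - L2*sin(t1+t2)
= -2.7*sin(64) - 3.5*sin(171)
= -2.9743


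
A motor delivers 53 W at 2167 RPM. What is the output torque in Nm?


omega = 2167 * 2*pi/60 = 226.9277 rad/s
tau = P / omega = 53 / 226.9277
= 0.2336 Nm


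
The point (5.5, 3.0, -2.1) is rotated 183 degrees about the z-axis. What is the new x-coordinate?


Rotation about z-axis: x' = x*cos(theta) - y*sin(theta)
= 5.5 * -0.9986 - 3.0 * -0.0523
= -5.3355


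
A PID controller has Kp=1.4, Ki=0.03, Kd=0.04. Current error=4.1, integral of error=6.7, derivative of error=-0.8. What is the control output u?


u = Kp*e + Ki*int(e) + Kd*de/dt
= 1.4*4.1 + 0.03*6.7 + 0.04*(-0.8)
= 5.74 + 0.201 + -0.032
= 5.909


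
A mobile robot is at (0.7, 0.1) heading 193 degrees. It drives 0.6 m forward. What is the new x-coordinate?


x_new = x0 + d*cos(theta)
= 0.7 + 0.6*cos(193)
= 0.7 + -0.5846
= 0.1154


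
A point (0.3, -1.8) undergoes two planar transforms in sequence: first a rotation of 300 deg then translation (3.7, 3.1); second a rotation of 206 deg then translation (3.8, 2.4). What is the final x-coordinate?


After transform 1:
x1 = cos(300)*0.3 - sin(300)*-1.8 + 3.7 = 2.2912
y1 = sin(300)*0.3 + cos(300)*-1.8 + 3.1 = 1.9402
After transform 2:
x2 = cos(206)*2.2912 - sin(206)*1.9402 + 3.8
= 2.5912


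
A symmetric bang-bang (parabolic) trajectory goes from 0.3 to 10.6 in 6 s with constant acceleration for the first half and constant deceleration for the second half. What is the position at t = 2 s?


Symmetric rest-to-rest: each phase covers (pf-p0)/2 in time T/2. 0.5*a*(T/2)^2 = (pf-p0)/2 => a = 4*(pf-p0)/T^2
a = 4*(10.6-0.3)/6^2 = 1.1444
t = 2 is in the acceleration phase (t <= T/2).
p = p0 + 0.5*a*t^2 = 0.3 + 0.5*1.1444*2^2
= 2.5889


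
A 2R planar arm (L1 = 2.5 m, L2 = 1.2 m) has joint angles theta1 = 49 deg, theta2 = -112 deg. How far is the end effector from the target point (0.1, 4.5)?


End effector via forward kinematics:
x = L1*cos(t1) + L2*cos(t1+t2) = 2.1849
y = L1*sin(t1) + L2*sin(t1+t2) = 0.8176
Distance to target:
d = sqrt((0.1 - 2.1849)^2 + (4.5 - 0.8176)^2)
= sqrt(4.347 + 13.5603)
= 4.2317 m


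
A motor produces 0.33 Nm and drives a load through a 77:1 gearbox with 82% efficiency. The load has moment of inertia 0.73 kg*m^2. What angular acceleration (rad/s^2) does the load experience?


tau_out = tau_motor * N * eta
= 0.33 * 77 * 0.82 = 20.8362 Nm
alpha = tau_out / I = 20.8362 / 0.73
= 28.5427 rad/s^2


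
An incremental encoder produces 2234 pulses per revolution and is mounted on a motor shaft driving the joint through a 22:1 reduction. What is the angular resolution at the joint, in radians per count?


counts per rev = 2234
effective counts at joint = 2234 * 22 = 49148
resolution = 2*pi / 49148
= 1.2784e-04 rad/count


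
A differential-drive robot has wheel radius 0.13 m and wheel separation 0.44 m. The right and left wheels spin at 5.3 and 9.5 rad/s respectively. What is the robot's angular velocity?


vR = r*wR = 0.13*5.3 = 0.689 m/s
vL = r*wL = 0.13*9.5 = 1.235 m/s
v = (vR+vL)/2 = 0.962 m/s
omega = (vR-vL)/L = -1.2409 rad/s
angular velocity = -1.2409 rad/s


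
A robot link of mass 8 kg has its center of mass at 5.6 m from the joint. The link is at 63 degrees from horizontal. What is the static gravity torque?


tau = m*g*L*cos(angle)
= 8 * 9.81 * 5.6 * cos(63 deg)
= 8 * 9.81 * 5.6 * 0.454
= 199.5234 Nm


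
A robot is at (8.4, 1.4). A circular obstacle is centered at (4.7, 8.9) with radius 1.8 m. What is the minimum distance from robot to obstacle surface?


center_dist = sqrt((8.4-4.7)^2 + (1.4-8.9)^2)
= sqrt(13.69 + 56.25)
= 8.363
min_dist = center_dist - radius = 8.363 - 1.8 = 6.563 m


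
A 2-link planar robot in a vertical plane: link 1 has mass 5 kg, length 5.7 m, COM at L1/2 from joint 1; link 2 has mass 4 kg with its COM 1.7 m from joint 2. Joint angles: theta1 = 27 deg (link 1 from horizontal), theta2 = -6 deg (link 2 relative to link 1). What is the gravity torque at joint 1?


Horizontal distance from joint 1 to link-1 COM:
  x_c1 = (L1/2)*cos(t1) = 2.85 * 0.891 = 2.5394 m
Horizontal distance from joint 1 to link-2 COM:
  x_c2 = L1*cos(t1) + Lc2*cos(t1+t2)
       = 5.7*0.891 + 1.7*0.9336 = 6.6658 m
tau1 = m1*g*x_c1 + m2*g*x_c2
     = 5*9.81*2.5394 + 4*9.81*6.6658
     = 124.556 + 261.5669
     = 386.123 Nm


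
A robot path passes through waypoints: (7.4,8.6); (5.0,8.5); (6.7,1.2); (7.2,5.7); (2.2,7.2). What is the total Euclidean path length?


Segment lengths:
  seg1 = sqrt((-2.4)^2 + (-0.1)^2) = 2.4021
  seg2 = sqrt((1.7)^2 + (-7.3)^2) = 7.4953
  seg3 = sqrt((0.5)^2 + (4.5)^2) = 4.5277
  seg4 = sqrt((-5.0)^2 + (1.5)^2) = 5.2202
Total = 19.6453


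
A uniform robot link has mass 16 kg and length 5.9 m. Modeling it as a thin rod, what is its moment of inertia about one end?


I = (1/3) * m * L^2
= (1/3) * 16 * 5.9^2
= 0.333333 * 16 * 34.81
= 185.6533 kg*m^2


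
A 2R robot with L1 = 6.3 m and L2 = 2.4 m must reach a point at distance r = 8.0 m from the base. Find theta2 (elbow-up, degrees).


cos(theta2) = (r^2 - L1^2 - L2^2) / (2*L1*L2)
cos(theta2) = (64.0 - 39.69 - 5.76) / 30.24
cos(theta2) = 0.613426
theta2 = 52.1624 degrees


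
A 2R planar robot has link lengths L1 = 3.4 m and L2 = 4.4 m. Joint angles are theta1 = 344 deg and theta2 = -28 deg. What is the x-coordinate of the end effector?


Convert angles to radians: theta1 = 6.0039, theta2 = -0.4887
x = L1*cos(theta1) + L2*cos(theta1+theta2)
x = 3.2683 + 3.1651
x = 6.4334


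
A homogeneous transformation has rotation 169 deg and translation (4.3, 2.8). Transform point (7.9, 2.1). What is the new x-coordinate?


x' = cos(theta)*px - sin(theta)*py + tx
= -0.9816*7.9 - 0.1908*2.1 + 4.3
= -3.8556


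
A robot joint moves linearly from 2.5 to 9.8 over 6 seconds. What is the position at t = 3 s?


s = t/T = 3/6 = 0.5
p(t) = p0 + (pf-p0)*s
= 2.5 + (9.8 - 2.5) * 0.5
= 6.15


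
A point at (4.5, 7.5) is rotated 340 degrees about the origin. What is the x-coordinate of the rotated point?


x' = x*cos(theta) - y*sin(theta)
cos(340 deg) = 0.9397, sin(340 deg) = -0.342
x' = 4.5 * 0.9397 - 7.5 * -0.342
= 4.2286 - -2.5652
= 6.7938


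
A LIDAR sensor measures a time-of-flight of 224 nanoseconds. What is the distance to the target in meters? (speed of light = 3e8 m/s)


tof = 224 ns = 2.24e-07 s
dist = c * tof / 2
= 3e8 * 2.24e-07 / 2
= 33.6 m


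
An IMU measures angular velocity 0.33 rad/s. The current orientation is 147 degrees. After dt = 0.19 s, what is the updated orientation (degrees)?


delta_theta = w * dt = 0.33 * 0.19 = 0.0627 rad
= 3.5924 deg
theta_new = 147 + 3.5924 = 150.5924 deg


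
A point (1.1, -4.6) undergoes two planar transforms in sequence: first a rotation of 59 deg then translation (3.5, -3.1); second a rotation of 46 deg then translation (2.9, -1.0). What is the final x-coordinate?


After transform 1:
x1 = cos(59)*1.1 - sin(59)*-4.6 + 3.5 = 8.0095
y1 = sin(59)*1.1 + cos(59)*-4.6 + -3.1 = -4.5263
After transform 2:
x2 = cos(46)*8.0095 - sin(46)*-4.5263 + 2.9
= 11.7198


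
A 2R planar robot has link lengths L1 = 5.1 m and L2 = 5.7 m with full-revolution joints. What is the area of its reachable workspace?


r_max = L1 + L2 = 10.8 m
r_min = |L1 - L2| = 0.6 m
Area = pi*(r_max^2 - r_min^2)
= pi*(116.64 - 0.36)
= pi * 116.28
= 365.3044 m^2


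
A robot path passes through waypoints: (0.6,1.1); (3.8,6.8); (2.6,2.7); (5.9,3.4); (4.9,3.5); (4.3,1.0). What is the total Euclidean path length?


Segment lengths:
  seg1 = sqrt((3.2)^2 + (5.7)^2) = 6.5368
  seg2 = sqrt((-1.2)^2 + (-4.1)^2) = 4.272
  seg3 = sqrt((3.3)^2 + (0.7)^2) = 3.3734
  seg4 = sqrt((-1.0)^2 + (0.1)^2) = 1.005
  seg5 = sqrt((-0.6)^2 + (-2.5)^2) = 2.571
Total = 17.7582


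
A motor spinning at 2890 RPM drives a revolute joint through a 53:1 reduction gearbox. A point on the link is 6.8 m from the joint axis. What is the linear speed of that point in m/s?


omega_motor = 2890 * 2*pi/60 = 302.6401 rad/s
omega_joint = omega_motor / 53 = 5.7102 rad/s
v = omega_joint * r = 5.7102 * 6.8
= 38.8293 m/s


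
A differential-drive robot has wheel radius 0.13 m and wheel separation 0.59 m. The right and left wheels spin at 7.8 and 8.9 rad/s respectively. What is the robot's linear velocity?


vR = r*wR = 0.13*7.8 = 1.014 m/s
vL = r*wL = 0.13*8.9 = 1.157 m/s
v = (vR+vL)/2 = 1.0855 m/s
omega = (vR-vL)/L = -0.2424 rad/s
linear velocity = 1.0855 m/s


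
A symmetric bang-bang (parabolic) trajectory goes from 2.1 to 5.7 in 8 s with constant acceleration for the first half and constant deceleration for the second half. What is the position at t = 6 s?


Symmetric rest-to-rest: each phase covers (pf-p0)/2 in time T/2. 0.5*a*(T/2)^2 = (pf-p0)/2 => a = 4*(pf-p0)/T^2
a = 4*(5.7-2.1)/8^2 = 0.225
t = 6 is in the deceleration phase (t > T/2).
p = pf - 0.5*a*(T-t)^2 = 5.7 - 0.5*0.225*2^2
= 5.25


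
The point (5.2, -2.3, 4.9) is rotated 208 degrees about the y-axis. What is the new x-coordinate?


Rotation about y-axis: x' = x*cos(theta) + z*sin(theta)
= 5.2 * -0.8829 + 4.9 * -0.4695
= -6.8917


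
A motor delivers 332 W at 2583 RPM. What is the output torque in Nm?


omega = 2583 * 2*pi/60 = 270.4911 rad/s
tau = P / omega = 332 / 270.4911
= 1.2274 Nm


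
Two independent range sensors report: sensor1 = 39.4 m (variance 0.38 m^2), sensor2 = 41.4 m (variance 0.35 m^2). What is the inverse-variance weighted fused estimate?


w1 = (1/var1) / (1/var1 + 1/var2)
   = 2.6316 / (2.6316 + 2.8571) = 0.4795
w2 = 1 - w1 = 0.5205
fused = w1*s1 + w2*s2 = 18.8904 + 21.5507
= 40.4411 m


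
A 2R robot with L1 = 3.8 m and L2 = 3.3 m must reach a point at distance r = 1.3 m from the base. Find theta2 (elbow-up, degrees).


cos(theta2) = (r^2 - L1^2 - L2^2) / (2*L1*L2)
cos(theta2) = (1.69 - 14.44 - 10.89) / 25.08
cos(theta2) = -0.942584
theta2 = 160.4901 degrees


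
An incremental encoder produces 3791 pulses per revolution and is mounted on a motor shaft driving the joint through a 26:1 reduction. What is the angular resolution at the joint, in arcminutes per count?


counts per rev = 3791
effective counts at joint = 3791 * 26 = 98566
resolution = 360*60 / 98566
= 0.2191 arcmin/count


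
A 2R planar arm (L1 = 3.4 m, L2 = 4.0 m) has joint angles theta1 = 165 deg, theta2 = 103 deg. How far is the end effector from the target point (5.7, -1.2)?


End effector via forward kinematics:
x = L1*cos(t1) + L2*cos(t1+t2) = -3.4237
y = L1*sin(t1) + L2*sin(t1+t2) = -3.1176
Distance to target:
d = sqrt((5.7 - -3.4237)^2 + (-1.2 - -3.1176)^2)
= sqrt(83.2427 + 3.6771)
= 9.3231 m


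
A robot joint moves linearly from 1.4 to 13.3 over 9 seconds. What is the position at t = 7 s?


s = t/T = 7/9 = 0.7778
p(t) = p0 + (pf-p0)*s
= 1.4 + (13.3 - 1.4) * 0.7778
= 10.6556


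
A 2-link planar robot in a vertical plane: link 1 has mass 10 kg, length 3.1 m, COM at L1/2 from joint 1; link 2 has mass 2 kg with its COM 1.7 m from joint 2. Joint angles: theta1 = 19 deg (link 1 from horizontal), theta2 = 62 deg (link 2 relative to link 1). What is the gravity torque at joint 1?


Horizontal distance from joint 1 to link-1 COM:
  x_c1 = (L1/2)*cos(t1) = 1.55 * 0.9455 = 1.4656 m
Horizontal distance from joint 1 to link-2 COM:
  x_c2 = L1*cos(t1) + Lc2*cos(t1+t2)
       = 3.1*0.9455 + 1.7*0.1564 = 3.197 m
tau1 = m1*g*x_c1 + m2*g*x_c2
     = 10*9.81*1.4656 + 2*9.81*3.197
     = 143.7708 + 62.726
     = 206.4969 Nm


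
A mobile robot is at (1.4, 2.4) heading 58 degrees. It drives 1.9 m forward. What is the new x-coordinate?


x_new = x0 + d*cos(theta)
= 1.4 + 1.9*cos(58)
= 1.4 + 1.0068
= 2.4068


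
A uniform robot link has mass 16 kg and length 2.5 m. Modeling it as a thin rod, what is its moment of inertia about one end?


I = (1/3) * m * L^2
= (1/3) * 16 * 2.5^2
= 0.333333 * 16 * 6.25
= 33.3333 kg*m^2


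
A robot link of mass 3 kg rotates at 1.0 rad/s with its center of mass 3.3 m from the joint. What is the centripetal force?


F = m * omega^2 * r
= 3 * 1.0^2 * 3.3
= 3 * 1.0 * 3.3
= 9.9 N


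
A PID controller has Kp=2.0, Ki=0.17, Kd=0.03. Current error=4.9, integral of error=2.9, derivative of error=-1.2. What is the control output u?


u = Kp*e + Ki*int(e) + Kd*de/dt
= 2.0*4.9 + 0.17*2.9 + 0.03*(-1.2)
= 9.8 + 0.493 + -0.036
= 10.257


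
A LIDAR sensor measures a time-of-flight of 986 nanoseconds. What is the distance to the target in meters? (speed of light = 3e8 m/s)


tof = 986 ns = 9.86e-07 s
dist = c * tof / 2
= 3e8 * 9.86e-07 / 2
= 147.9 m


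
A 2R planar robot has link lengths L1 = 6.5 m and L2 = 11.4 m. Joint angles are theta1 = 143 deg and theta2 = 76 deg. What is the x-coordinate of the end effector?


Convert angles to radians: theta1 = 2.4958, theta2 = 1.3265
x = L1*cos(theta1) + L2*cos(theta1+theta2)
x = -5.1911 + -8.8595
x = -14.0506


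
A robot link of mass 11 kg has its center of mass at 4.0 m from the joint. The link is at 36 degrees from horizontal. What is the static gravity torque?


tau = m*g*L*cos(angle)
= 11 * 9.81 * 4.0 * cos(36 deg)
= 11 * 9.81 * 4.0 * 0.809
= 349.2041 Nm


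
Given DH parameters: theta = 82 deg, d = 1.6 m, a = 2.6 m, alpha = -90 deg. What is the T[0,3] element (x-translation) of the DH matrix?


T[0,3] = a * cos(theta)
= 2.6 * cos(82 deg)
= 2.6 * 0.1392
= 0.3619


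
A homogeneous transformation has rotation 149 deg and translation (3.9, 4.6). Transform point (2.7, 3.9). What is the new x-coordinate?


x' = cos(theta)*px - sin(theta)*py + tx
= -0.8572*2.7 - 0.515*3.9 + 3.9
= -0.423


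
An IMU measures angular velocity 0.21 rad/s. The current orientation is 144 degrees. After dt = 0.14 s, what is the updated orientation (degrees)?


delta_theta = w * dt = 0.21 * 0.14 = 0.0294 rad
= 1.6845 deg
theta_new = 144 + 1.6845 = 145.6845 deg


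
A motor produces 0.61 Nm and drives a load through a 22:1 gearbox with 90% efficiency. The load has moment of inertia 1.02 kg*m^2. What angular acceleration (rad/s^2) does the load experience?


tau_out = tau_motor * N * eta
= 0.61 * 22 * 0.9 = 12.078 Nm
alpha = tau_out / I = 12.078 / 1.02
= 11.8412 rad/s^2


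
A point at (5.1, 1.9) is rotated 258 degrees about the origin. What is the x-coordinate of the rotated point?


x' = x*cos(theta) - y*sin(theta)
cos(258 deg) = -0.2079, sin(258 deg) = -0.9781
x' = 5.1 * -0.2079 - 1.9 * -0.9781
= -1.0603 - -1.8585
= 0.7981


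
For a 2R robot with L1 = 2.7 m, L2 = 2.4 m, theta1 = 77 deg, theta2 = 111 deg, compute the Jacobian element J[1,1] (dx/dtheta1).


J[1,1] = -L1*sin(t1) - L2*sin(t1+t2)
= -2.7*sin(77) - 2.4*sin(188)
= -2.2968


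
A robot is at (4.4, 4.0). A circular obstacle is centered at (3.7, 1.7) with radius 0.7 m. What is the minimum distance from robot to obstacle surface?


center_dist = sqrt((4.4-3.7)^2 + (4.0-1.7)^2)
= sqrt(0.49 + 5.29)
= 2.4042
min_dist = center_dist - radius = 2.4042 - 0.7 = 1.7042 m


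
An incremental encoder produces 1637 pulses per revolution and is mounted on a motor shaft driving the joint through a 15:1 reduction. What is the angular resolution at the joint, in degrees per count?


counts per rev = 1637
effective counts at joint = 1637 * 15 = 24555
resolution = 360 / 24555
= 0.0147 deg/count


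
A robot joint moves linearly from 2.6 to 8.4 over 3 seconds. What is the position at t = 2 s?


s = t/T = 2/3 = 0.6667
p(t) = p0 + (pf-p0)*s
= 2.6 + (8.4 - 2.6) * 0.6667
= 6.4667


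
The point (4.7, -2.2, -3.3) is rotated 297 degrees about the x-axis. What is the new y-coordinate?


Rotation about x-axis: y' = y*cos(theta) - z*sin(theta)
= -2.2 * 0.454 - -3.3 * -0.891
= -3.9391


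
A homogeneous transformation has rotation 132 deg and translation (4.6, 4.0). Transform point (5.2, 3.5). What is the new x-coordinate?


x' = cos(theta)*px - sin(theta)*py + tx
= -0.6691*5.2 - 0.7431*3.5 + 4.6
= -1.4805


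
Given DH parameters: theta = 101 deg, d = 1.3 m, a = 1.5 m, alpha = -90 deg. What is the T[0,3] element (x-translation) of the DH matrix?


T[0,3] = a * cos(theta)
= 1.5 * cos(101 deg)
= 1.5 * -0.1908
= -0.2862


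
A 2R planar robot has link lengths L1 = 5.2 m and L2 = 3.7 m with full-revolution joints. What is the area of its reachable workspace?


r_max = L1 + L2 = 8.9 m
r_min = |L1 - L2| = 1.5 m
Area = pi*(r_max^2 - r_min^2)
= pi*(79.21 - 2.25)
= pi * 76.96
= 241.777 m^2


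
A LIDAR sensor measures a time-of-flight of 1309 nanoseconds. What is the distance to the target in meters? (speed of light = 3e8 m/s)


tof = 1309 ns = 1.309e-06 s
dist = c * tof / 2
= 3e8 * 1.309e-06 / 2
= 196.35 m


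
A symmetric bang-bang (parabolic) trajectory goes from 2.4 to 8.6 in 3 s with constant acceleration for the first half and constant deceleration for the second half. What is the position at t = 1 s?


Symmetric rest-to-rest: each phase covers (pf-p0)/2 in time T/2. 0.5*a*(T/2)^2 = (pf-p0)/2 => a = 4*(pf-p0)/T^2
a = 4*(8.6-2.4)/3^2 = 2.7556
t = 1 is in the acceleration phase (t <= T/2).
p = p0 + 0.5*a*t^2 = 2.4 + 0.5*2.7556*1^2
= 3.7778


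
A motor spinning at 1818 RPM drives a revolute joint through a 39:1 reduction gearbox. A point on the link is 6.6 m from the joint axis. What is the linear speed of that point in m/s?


omega_motor = 1818 * 2*pi/60 = 190.3805 rad/s
omega_joint = omega_motor / 39 = 4.8816 rad/s
v = omega_joint * r = 4.8816 * 6.6
= 32.2182 m/s


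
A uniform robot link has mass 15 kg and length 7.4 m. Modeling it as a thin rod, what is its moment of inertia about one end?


I = (1/3) * m * L^2
= (1/3) * 15 * 7.4^2
= 0.333333 * 15 * 54.76
= 273.8 kg*m^2


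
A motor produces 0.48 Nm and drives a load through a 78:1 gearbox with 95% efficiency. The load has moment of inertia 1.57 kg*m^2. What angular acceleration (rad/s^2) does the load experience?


tau_out = tau_motor * N * eta
= 0.48 * 78 * 0.95 = 35.568 Nm
alpha = tau_out / I = 35.568 / 1.57
= 22.6548 rad/s^2


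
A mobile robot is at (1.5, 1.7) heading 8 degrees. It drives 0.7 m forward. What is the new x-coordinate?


x_new = x0 + d*cos(theta)
= 1.5 + 0.7*cos(8)
= 1.5 + 0.6932
= 2.1932


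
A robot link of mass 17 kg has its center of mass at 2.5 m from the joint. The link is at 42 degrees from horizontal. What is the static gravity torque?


tau = m*g*L*cos(angle)
= 17 * 9.81 * 2.5 * cos(42 deg)
= 17 * 9.81 * 2.5 * 0.7431
= 309.8357 Nm


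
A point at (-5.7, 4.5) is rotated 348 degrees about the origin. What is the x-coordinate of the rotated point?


x' = x*cos(theta) - y*sin(theta)
cos(348 deg) = 0.9781, sin(348 deg) = -0.2079
x' = -5.7 * 0.9781 - 4.5 * -0.2079
= -5.5754 - -0.9356
= -4.6398


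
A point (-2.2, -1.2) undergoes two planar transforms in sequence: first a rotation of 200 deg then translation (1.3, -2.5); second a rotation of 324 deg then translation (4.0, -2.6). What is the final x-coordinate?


After transform 1:
x1 = cos(200)*-2.2 - sin(200)*-1.2 + 1.3 = 2.9569
y1 = sin(200)*-2.2 + cos(200)*-1.2 + -2.5 = -0.6199
After transform 2:
x2 = cos(324)*2.9569 - sin(324)*-0.6199 + 4.0
= 6.0278


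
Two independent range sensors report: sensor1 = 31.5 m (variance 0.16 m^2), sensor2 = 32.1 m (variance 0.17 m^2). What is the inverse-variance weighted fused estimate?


w1 = (1/var1) / (1/var1 + 1/var2)
   = 6.25 / (6.25 + 5.8824) = 0.5152
w2 = 1 - w1 = 0.4848
fused = w1*s1 + w2*s2 = 16.2273 + 15.5636
= 31.7909 m


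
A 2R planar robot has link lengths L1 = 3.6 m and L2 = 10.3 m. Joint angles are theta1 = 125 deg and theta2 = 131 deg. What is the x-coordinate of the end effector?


Convert angles to radians: theta1 = 2.1817, theta2 = 2.2864
x = L1*cos(theta1) + L2*cos(theta1+theta2)
x = -2.0649 + -2.4918
x = -4.5567


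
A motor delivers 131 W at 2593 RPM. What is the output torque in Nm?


omega = 2593 * 2*pi/60 = 271.5383 rad/s
tau = P / omega = 131 / 271.5383
= 0.4824 Nm


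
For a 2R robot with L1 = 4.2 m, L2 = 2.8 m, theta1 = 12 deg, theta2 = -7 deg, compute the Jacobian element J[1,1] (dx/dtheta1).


J[1,1] = -L1*sin(t1) - L2*sin(t1+t2)
= -4.2*sin(12) - 2.8*sin(5)
= -1.1173


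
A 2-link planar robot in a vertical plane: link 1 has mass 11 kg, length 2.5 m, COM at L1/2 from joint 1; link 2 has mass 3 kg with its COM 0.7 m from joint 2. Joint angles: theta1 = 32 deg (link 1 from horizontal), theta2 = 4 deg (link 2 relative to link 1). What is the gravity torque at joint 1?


Horizontal distance from joint 1 to link-1 COM:
  x_c1 = (L1/2)*cos(t1) = 1.25 * 0.848 = 1.0601 m
Horizontal distance from joint 1 to link-2 COM:
  x_c2 = L1*cos(t1) + Lc2*cos(t1+t2)
       = 2.5*0.848 + 0.7*0.809 = 2.6864 m
tau1 = m1*g*x_c1 + m2*g*x_c2
     = 11*9.81*1.0601 + 3*9.81*2.6864
     = 114.3911 + 79.0617
     = 193.4528 Nm


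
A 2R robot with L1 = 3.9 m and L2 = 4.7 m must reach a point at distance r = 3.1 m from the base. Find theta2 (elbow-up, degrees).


cos(theta2) = (r^2 - L1^2 - L2^2) / (2*L1*L2)
cos(theta2) = (9.61 - 15.21 - 22.09) / 36.66
cos(theta2) = -0.755319
theta2 = 139.0533 degrees


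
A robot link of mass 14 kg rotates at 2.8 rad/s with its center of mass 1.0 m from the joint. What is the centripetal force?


F = m * omega^2 * r
= 14 * 2.8^2 * 1.0
= 14 * 7.84 * 1.0
= 109.76 N


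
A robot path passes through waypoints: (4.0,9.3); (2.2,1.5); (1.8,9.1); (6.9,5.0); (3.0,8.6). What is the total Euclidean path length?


Segment lengths:
  seg1 = sqrt((-1.8)^2 + (-7.8)^2) = 8.005
  seg2 = sqrt((-0.4)^2 + (7.6)^2) = 7.6105
  seg3 = sqrt((5.1)^2 + (-4.1)^2) = 6.5437
  seg4 = sqrt((-3.9)^2 + (3.6)^2) = 5.3075
Total = 27.4668


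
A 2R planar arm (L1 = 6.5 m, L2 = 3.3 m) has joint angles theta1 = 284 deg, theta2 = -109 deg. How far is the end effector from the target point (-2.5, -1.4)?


End effector via forward kinematics:
x = L1*cos(t1) + L2*cos(t1+t2) = -1.715
y = L1*sin(t1) + L2*sin(t1+t2) = -6.0193
Distance to target:
d = sqrt((-2.5 - -1.715)^2 + (-1.4 - -6.0193)^2)
= sqrt(0.6163 + 21.338)
= 4.6855 m


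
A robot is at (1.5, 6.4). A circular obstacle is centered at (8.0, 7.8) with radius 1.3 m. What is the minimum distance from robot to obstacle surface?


center_dist = sqrt((1.5-8.0)^2 + (6.4-7.8)^2)
= sqrt(42.25 + 1.96)
= 6.6491
min_dist = center_dist - radius = 6.6491 - 1.3 = 5.3491 m


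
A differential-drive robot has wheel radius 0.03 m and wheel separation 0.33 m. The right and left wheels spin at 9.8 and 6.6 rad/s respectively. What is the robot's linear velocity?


vR = r*wR = 0.03*9.8 = 0.294 m/s
vL = r*wL = 0.03*6.6 = 0.198 m/s
v = (vR+vL)/2 = 0.246 m/s
omega = (vR-vL)/L = 0.2909 rad/s
linear velocity = 0.246 m/s


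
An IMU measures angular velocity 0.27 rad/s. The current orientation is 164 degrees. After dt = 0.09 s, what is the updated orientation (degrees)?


delta_theta = w * dt = 0.27 * 0.09 = 0.0243 rad
= 1.3923 deg
theta_new = 164 + 1.3923 = 165.3923 deg


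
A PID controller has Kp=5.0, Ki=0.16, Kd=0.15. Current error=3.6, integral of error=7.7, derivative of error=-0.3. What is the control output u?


u = Kp*e + Ki*int(e) + Kd*de/dt
= 5.0*3.6 + 0.16*7.7 + 0.15*(-0.3)
= 18.0 + 1.232 + -0.045
= 19.187


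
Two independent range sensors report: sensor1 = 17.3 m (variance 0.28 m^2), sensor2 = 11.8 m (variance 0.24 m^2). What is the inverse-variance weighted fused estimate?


w1 = (1/var1) / (1/var1 + 1/var2)
   = 3.5714 / (3.5714 + 4.1667) = 0.4615
w2 = 1 - w1 = 0.5385
fused = w1*s1 + w2*s2 = 7.9846 + 6.3538
= 14.3385 m


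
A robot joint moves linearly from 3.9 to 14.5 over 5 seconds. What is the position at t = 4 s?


s = t/T = 4/5 = 0.8
p(t) = p0 + (pf-p0)*s
= 3.9 + (14.5 - 3.9) * 0.8
= 12.38


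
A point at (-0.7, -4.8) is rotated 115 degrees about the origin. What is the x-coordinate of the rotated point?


x' = x*cos(theta) - y*sin(theta)
cos(115 deg) = -0.4226, sin(115 deg) = 0.9063
x' = -0.7 * -0.4226 - -4.8 * 0.9063
= 0.2958 - -4.3503
= 4.6461


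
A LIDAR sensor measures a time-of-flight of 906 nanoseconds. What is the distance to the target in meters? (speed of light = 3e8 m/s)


tof = 906 ns = 9.06e-07 s
dist = c * tof / 2
= 3e8 * 9.06e-07 / 2
= 135.9 m


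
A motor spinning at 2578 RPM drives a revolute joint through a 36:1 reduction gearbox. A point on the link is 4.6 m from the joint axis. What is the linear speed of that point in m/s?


omega_motor = 2578 * 2*pi/60 = 269.9675 rad/s
omega_joint = omega_motor / 36 = 7.4991 rad/s
v = omega_joint * r = 7.4991 * 4.6
= 34.4959 m/s


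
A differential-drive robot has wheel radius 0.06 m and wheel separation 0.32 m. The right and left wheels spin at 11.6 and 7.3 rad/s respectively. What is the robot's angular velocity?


vR = r*wR = 0.06*11.6 = 0.696 m/s
vL = r*wL = 0.06*7.3 = 0.438 m/s
v = (vR+vL)/2 = 0.567 m/s
omega = (vR-vL)/L = 0.8062 rad/s
angular velocity = 0.8062 rad/s


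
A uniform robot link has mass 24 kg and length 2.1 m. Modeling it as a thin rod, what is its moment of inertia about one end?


I = (1/3) * m * L^2
= (1/3) * 24 * 2.1^2
= 0.333333 * 24 * 4.41
= 35.28 kg*m^2


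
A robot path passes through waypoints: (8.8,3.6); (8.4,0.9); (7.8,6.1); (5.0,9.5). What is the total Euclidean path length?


Segment lengths:
  seg1 = sqrt((-0.4)^2 + (-2.7)^2) = 2.7295
  seg2 = sqrt((-0.6)^2 + (5.2)^2) = 5.2345
  seg3 = sqrt((-2.8)^2 + (3.4)^2) = 4.4045
Total = 12.3685


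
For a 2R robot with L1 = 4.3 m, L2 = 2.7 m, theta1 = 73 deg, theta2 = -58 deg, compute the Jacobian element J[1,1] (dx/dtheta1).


J[1,1] = -L1*sin(t1) - L2*sin(t1+t2)
= -4.3*sin(73) - 2.7*sin(15)
= -4.8109


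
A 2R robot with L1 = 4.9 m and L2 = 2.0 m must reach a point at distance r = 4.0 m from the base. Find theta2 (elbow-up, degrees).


cos(theta2) = (r^2 - L1^2 - L2^2) / (2*L1*L2)
cos(theta2) = (16.0 - 24.01 - 4.0) / 19.6
cos(theta2) = -0.612755
theta2 = 127.789 degrees


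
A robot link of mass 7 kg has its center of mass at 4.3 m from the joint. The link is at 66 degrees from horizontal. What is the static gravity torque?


tau = m*g*L*cos(angle)
= 7 * 9.81 * 4.3 * cos(66 deg)
= 7 * 9.81 * 4.3 * 0.4067
= 120.1016 Nm


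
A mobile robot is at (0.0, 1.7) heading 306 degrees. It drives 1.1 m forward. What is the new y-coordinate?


y_new = y0 + d*sin(theta)
= 1.7 + 1.1*sin(306)
= 1.7 + -0.8899
= 0.8101


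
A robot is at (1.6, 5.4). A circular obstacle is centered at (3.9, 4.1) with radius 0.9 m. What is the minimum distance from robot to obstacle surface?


center_dist = sqrt((1.6-3.9)^2 + (5.4-4.1)^2)
= sqrt(5.29 + 1.69)
= 2.642
min_dist = center_dist - radius = 2.642 - 0.9 = 1.742 m


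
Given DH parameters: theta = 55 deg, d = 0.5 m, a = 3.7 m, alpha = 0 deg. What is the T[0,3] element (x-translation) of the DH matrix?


T[0,3] = a * cos(theta)
= 3.7 * cos(55 deg)
= 3.7 * 0.5736
= 2.1222


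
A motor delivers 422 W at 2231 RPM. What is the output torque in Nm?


omega = 2231 * 2*pi/60 = 233.6298 rad/s
tau = P / omega = 422 / 233.6298
= 1.8063 Nm


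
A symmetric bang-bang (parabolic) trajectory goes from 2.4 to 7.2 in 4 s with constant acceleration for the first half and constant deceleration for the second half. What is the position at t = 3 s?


Symmetric rest-to-rest: each phase covers (pf-p0)/2 in time T/2. 0.5*a*(T/2)^2 = (pf-p0)/2 => a = 4*(pf-p0)/T^2
a = 4*(7.2-2.4)/4^2 = 1.2
t = 3 is in the deceleration phase (t > T/2).
p = pf - 0.5*a*(T-t)^2 = 7.2 - 0.5*1.2*1^2
= 6.6


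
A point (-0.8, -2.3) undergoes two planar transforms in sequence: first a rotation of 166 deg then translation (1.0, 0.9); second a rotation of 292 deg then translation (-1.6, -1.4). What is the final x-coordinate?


After transform 1:
x1 = cos(166)*-0.8 - sin(166)*-2.3 + 1.0 = 2.3327
y1 = sin(166)*-0.8 + cos(166)*-2.3 + 0.9 = 2.9381
After transform 2:
x2 = cos(292)*2.3327 - sin(292)*2.9381 + -1.6
= 1.998


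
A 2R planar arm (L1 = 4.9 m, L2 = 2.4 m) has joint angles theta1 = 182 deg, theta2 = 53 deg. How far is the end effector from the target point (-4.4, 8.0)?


End effector via forward kinematics:
x = L1*cos(t1) + L2*cos(t1+t2) = -6.2736
y = L1*sin(t1) + L2*sin(t1+t2) = -2.137
Distance to target:
d = sqrt((-4.4 - -6.2736)^2 + (8.0 - -2.137)^2)
= sqrt(3.5104 + 102.7582)
= 10.3087 m


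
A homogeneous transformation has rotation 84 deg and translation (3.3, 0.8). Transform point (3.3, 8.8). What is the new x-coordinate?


x' = cos(theta)*px - sin(theta)*py + tx
= 0.1045*3.3 - 0.9945*8.8 + 3.3
= -5.1068


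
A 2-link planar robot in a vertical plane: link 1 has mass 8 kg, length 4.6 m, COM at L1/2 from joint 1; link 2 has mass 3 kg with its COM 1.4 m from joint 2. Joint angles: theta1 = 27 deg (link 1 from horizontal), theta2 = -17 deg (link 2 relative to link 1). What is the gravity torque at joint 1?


Horizontal distance from joint 1 to link-1 COM:
  x_c1 = (L1/2)*cos(t1) = 2.3 * 0.891 = 2.0493 m
Horizontal distance from joint 1 to link-2 COM:
  x_c2 = L1*cos(t1) + Lc2*cos(t1+t2)
       = 4.6*0.891 + 1.4*0.9848 = 5.4774 m
tau1 = m1*g*x_c1 + m2*g*x_c2
     = 8*9.81*2.0493 + 3*9.81*5.4774
     = 160.8302 + 161.1987
     = 322.029 Nm


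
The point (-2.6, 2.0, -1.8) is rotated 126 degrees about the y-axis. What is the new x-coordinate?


Rotation about y-axis: x' = x*cos(theta) + z*sin(theta)
= -2.6 * -0.5878 + -1.8 * 0.809
= 0.072


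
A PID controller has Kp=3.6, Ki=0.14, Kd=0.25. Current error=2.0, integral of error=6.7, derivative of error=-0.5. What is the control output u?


u = Kp*e + Ki*int(e) + Kd*de/dt
= 3.6*2.0 + 0.14*6.7 + 0.25*(-0.5)
= 7.2 + 0.938 + -0.125
= 8.013


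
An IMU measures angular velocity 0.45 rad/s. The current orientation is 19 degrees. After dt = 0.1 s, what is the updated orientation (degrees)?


delta_theta = w * dt = 0.45 * 0.1 = 0.045 rad
= 2.5783 deg
theta_new = 19 + 2.5783 = 21.5783 deg


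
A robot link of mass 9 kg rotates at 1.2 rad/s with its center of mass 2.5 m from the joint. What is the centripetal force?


F = m * omega^2 * r
= 9 * 1.2^2 * 2.5
= 9 * 1.44 * 2.5
= 32.4 N


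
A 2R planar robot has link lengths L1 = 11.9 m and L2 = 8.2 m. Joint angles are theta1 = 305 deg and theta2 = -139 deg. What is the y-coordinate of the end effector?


Convert angles to radians: theta1 = 5.3233, theta2 = -2.426
y = L1*sin(theta1) + L2*sin(theta1+theta2)
y = -9.7479 + 1.9838
y = -7.7641


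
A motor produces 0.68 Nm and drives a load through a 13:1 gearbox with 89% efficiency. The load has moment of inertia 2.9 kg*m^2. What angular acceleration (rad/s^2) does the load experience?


tau_out = tau_motor * N * eta
= 0.68 * 13 * 0.89 = 7.8676 Nm
alpha = tau_out / I = 7.8676 / 2.9
= 2.713 rad/s^2


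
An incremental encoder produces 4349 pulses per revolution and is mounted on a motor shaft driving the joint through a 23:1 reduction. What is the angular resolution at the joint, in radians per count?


counts per rev = 4349
effective counts at joint = 4349 * 23 = 100027
resolution = 2*pi / 100027
= 6.2815e-05 rad/count


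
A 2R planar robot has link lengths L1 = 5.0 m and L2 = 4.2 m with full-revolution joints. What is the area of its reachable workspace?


r_max = L1 + L2 = 9.2 m
r_min = |L1 - L2| = 0.8 m
Area = pi*(r_max^2 - r_min^2)
= pi*(84.64 - 0.64)
= pi * 84.0
= 263.8938 m^2


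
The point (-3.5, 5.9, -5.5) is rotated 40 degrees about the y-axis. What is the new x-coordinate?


Rotation about y-axis: x' = x*cos(theta) + z*sin(theta)
= -3.5 * 0.766 + -5.5 * 0.6428
= -6.2165


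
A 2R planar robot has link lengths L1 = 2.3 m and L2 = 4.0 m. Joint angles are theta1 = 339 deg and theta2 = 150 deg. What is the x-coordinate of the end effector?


Convert angles to radians: theta1 = 5.9167, theta2 = 2.618
x = L1*cos(theta1) + L2*cos(theta1+theta2)
x = 2.1472 + -2.5173
x = -0.37


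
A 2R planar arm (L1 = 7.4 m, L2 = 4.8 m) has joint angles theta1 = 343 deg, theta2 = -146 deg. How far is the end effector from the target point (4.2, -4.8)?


End effector via forward kinematics:
x = L1*cos(t1) + L2*cos(t1+t2) = 2.4864
y = L1*sin(t1) + L2*sin(t1+t2) = -3.5669
Distance to target:
d = sqrt((4.2 - 2.4864)^2 + (-4.8 - -3.5669)^2)
= sqrt(2.9365 + 1.5204)
= 2.1111 m


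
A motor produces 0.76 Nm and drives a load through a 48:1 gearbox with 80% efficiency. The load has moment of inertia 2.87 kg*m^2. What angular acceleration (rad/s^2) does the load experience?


tau_out = tau_motor * N * eta
= 0.76 * 48 * 0.8 = 29.184 Nm
alpha = tau_out / I = 29.184 / 2.87
= 10.1686 rad/s^2


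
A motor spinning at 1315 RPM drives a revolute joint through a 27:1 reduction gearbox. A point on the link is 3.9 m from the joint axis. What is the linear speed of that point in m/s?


omega_motor = 1315 * 2*pi/60 = 137.7065 rad/s
omega_joint = omega_motor / 27 = 5.1002 rad/s
v = omega_joint * r = 5.1002 * 3.9
= 19.8909 m/s


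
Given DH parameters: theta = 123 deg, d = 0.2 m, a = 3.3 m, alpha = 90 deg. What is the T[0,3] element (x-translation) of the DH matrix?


T[0,3] = a * cos(theta)
= 3.3 * cos(123 deg)
= 3.3 * -0.5446
= -1.7973


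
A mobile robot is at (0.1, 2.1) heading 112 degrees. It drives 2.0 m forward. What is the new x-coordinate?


x_new = x0 + d*cos(theta)
= 0.1 + 2.0*cos(112)
= 0.1 + -0.7492
= -0.6492


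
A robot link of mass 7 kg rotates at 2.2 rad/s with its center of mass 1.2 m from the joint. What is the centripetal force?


F = m * omega^2 * r
= 7 * 2.2^2 * 1.2
= 7 * 4.84 * 1.2
= 40.656 N


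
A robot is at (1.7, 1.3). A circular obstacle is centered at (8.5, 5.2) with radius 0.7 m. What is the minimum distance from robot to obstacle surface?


center_dist = sqrt((1.7-8.5)^2 + (1.3-5.2)^2)
= sqrt(46.24 + 15.21)
= 7.839
min_dist = center_dist - radius = 7.839 - 0.7 = 7.139 m
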